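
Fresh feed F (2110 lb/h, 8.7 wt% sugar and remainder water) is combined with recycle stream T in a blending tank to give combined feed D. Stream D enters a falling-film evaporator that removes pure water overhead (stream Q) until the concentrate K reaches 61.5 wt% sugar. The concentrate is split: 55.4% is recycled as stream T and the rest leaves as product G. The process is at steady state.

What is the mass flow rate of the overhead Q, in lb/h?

Overall sugar balance (none leaves overhead): sugar in fresh feed = sugar in product, i.e. 2110×0.087 = (1−0.554)·K·0.615.
K = 183.57/(0.615×0.446) = 669.26 lb/h.
Recycle T = 0.554×669.26 = 370.77 lb/h.
Combined feed D = 2110 + 370.77 = 2480.8 lb/h.
Overhead Q = D − K = 2480.8 − 669.26 = 1811.5 lb/h.

1812 lb/h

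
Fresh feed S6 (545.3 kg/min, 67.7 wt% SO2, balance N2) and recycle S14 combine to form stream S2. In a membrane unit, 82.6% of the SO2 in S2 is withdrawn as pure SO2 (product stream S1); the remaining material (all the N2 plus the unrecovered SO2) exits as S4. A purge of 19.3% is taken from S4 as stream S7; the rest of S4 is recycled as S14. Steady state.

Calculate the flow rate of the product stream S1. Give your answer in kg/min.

SO2 in S2: m_A = 545.3×0.677 + (1−0.193)·(1−0.826)·m_A, so m_A = 369.17/0.8596 = 429.47 kg/min.
Product S1 = 0.826×429.47 = 354.75 kg/min.

354.7 kg/min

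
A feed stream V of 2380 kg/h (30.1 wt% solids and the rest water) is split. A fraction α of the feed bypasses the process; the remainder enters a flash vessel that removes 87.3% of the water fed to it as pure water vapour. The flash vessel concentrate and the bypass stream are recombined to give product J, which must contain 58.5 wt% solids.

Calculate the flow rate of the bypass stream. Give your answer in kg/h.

486.6 kg/h

All 2380×0.301 = 716.38 kg/h of solids reaches J, so J = 716.38/0.585 = 1224.6 kg/h and vapour = 1155.4 kg/h.
The evaporator receives (1−α)·2380 of feed at 0.699 water and removes 0.873 of that water:
0.873×0.699×(1−α)×2380 = 1155.4
(1−α) = 1155.4/1452.3 = 0.7956;  α = 0.2044.
Bypass flow = 0.2044×2380 = 486.58 kg/h.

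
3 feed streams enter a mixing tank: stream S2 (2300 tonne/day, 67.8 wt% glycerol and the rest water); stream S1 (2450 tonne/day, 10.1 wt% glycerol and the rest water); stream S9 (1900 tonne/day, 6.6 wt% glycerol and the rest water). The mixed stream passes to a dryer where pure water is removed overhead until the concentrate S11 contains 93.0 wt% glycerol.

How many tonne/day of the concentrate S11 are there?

glycerol entering = 2300×0.678 + 2450×0.101 + 1900×0.066 = 1932.2 tonne/day.
All glycerol reports to S11, so S11 = 1932.2/0.930 = 2077.7 tonne/day.

2078 tonne/day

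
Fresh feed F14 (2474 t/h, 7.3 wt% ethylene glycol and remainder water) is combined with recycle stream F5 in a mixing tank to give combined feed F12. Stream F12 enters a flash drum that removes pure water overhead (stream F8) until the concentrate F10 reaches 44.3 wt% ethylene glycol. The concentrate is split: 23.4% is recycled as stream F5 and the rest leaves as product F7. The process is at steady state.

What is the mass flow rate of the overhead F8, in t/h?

Overall ethylene glycol balance (none leaves overhead): ethylene glycol in fresh feed = ethylene glycol in product, i.e. 2474×0.073 = (1−0.234)·F10·0.443.
F10 = 180.6/(0.443×0.766) = 532.22 t/h.
Recycle F5 = 0.234×532.22 = 124.54 t/h.
Combined feed F12 = 2474 + 124.54 = 2598.5 t/h.
Overhead F8 = F12 − F10 = 2598.5 − 532.22 = 2066.3 t/h.

2066 t/h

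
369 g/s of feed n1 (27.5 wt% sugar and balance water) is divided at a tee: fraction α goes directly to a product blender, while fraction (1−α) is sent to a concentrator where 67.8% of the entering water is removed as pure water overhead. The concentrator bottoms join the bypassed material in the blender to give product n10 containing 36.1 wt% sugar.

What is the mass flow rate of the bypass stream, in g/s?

All 369×0.275 = 101.48 g/s of sugar reaches n10, so n10 = 101.48/0.361 = 281.09 g/s and vapour = 87.906 g/s.
The evaporator receives (1−α)·369 of feed at 0.725 water and removes 0.678 of that water:
0.678×0.725×(1−α)×369 = 87.906
(1−α) = 87.906/181.38 = 0.4846;  α = 0.5154.
Bypass flow = 0.5154×369 = 190.17 g/s.

190.2 g/s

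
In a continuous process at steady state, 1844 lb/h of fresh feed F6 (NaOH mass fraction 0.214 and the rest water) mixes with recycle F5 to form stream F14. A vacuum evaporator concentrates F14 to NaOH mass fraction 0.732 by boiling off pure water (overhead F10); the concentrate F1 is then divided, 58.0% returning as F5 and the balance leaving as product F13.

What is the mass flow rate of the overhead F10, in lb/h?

1305 lb/h

Overall NaOH balance (none leaves overhead): NaOH in fresh feed = NaOH in product, i.e. 1844×0.214 = (1−0.580)·F1·0.732.
F1 = 394.62/(0.732×0.420) = 1283.6 lb/h.
Recycle F5 = 0.580×1283.6 = 744.46 lb/h.
Combined feed F14 = 1844 + 744.46 = 2588.5 lb/h.
Overhead F10 = F14 − F1 = 2588.5 − 1283.6 = 1304.9 lb/h.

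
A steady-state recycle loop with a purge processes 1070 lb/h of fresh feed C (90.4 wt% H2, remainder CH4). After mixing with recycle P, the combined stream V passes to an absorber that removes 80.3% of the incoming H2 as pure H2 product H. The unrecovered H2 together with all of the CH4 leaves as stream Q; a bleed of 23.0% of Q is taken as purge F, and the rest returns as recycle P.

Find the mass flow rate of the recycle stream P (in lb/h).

CH4 enters only via C and leaves only via the purge: 1070×0.096 = 0.230×(CH4 in Q), and the absorber passes all CH4, so CH4 in V = CH4 in Q = 446.61 lb/h.
H2 in V: m_A = 1070×0.904 + (1−0.230)·(1−0.803)·m_A, so m_A = 967.28/0.8483 = 1140.2 lb/h.
Q = (1−0.803)×1140.2 + 446.61 = 671.24 lb/h.
Recycle P = (1−0.230)×671.24 = 516.85 lb/h.

516.9 lb/h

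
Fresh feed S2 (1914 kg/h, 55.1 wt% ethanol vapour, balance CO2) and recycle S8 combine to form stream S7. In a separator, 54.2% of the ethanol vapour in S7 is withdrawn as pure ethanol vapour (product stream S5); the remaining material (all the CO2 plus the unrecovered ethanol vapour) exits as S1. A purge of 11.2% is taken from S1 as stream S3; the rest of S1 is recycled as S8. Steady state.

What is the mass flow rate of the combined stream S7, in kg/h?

9451 kg/h

CO2 enters only via S2 and leaves only via the purge: 1914×0.449 = 0.112×(CO2 in S1), and the separator passes all CO2, so CO2 in S7 = CO2 in S1 = 7673.1 kg/h.
ethanol vapour in S7: m_A = 1914×0.551 + (1−0.112)·(1−0.542)·m_A, so m_A = 1054.6/0.5933 = 1777.6 kg/h.
S7 = 1777.6 + 7673.1 = 9450.6 kg/h.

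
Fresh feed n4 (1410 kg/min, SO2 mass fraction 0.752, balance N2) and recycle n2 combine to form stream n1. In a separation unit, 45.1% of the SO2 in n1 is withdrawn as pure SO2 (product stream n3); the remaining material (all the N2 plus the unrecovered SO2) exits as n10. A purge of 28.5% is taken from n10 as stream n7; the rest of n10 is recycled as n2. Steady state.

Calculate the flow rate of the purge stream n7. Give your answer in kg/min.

622.8 kg/min

N2 enters only via n4 and leaves only via the purge: 1410×0.248 = 0.285×(N2 in n10), and the separation unit passes all N2, so N2 in n1 = N2 in n10 = 1226.9 kg/min.
SO2 in n1: m_A = 1410×0.752 + (1−0.285)·(1−0.451)·m_A, so m_A = 1060.3/0.6075 = 1745.5 kg/min.
n10 = (1−0.451)×1745.5 + 1226.9 = 2185.2 kg/min.
Purge n7 = 0.285×2185.2 = 622.79 kg/min.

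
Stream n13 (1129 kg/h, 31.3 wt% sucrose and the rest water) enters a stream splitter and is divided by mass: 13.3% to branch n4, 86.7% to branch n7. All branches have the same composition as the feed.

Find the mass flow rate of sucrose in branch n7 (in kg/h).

Branch n7 total = 0.867×1129 = 978.84 kg/h.
sucrose in n7 = 0.313×978.84 = 306.38 kg/h.

306.4 kg/h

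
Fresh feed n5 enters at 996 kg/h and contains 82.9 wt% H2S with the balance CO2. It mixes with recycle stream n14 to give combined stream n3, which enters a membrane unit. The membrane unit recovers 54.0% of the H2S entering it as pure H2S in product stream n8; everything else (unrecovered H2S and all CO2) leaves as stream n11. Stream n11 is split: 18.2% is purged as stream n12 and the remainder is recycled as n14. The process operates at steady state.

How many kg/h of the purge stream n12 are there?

281.1 kg/h

CO2 enters only via n5 and leaves only via the purge: 996×0.171 = 0.182×(CO2 in n11), and the membrane unit passes all CO2, so CO2 in n3 = CO2 in n11 = 935.8 kg/h.
H2S in n3: m_A = 996×0.829 + (1−0.182)·(1−0.540)·m_A, so m_A = 825.68/0.6237 = 1323.8 kg/h.
n11 = (1−0.540)×1323.8 + 935.8 = 1544.8 kg/h.
Purge n12 = 0.182×1544.8 = 281.15 kg/h.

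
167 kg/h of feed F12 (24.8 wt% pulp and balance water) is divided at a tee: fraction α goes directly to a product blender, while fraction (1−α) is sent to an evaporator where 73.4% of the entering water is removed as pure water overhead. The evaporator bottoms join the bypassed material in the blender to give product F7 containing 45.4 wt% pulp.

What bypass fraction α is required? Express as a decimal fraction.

0.178

All 167×0.248 = 41.416 kg/h of pulp reaches F7, so F7 = 41.416/0.454 = 91.225 kg/h and vapour = 75.775 kg/h.
The evaporator receives (1−α)·167 of feed at 0.752 water and removes 0.734 of that water:
0.734×0.752×(1−α)×167 = 75.775
(1−α) = 75.775/92.179 = 0.8220;  α = 0.1780.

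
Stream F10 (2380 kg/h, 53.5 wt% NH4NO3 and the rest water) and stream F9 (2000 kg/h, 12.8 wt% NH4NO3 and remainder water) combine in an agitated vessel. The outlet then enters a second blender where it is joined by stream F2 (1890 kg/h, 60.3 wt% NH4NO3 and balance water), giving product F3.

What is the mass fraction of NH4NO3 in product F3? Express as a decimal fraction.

0.426

Overall, product flow = 6270 kg/h.
NH4NO3 in = 2380×0.535 + 2000×0.128 + 1890×0.603 = 2669 kg/h.
NH4NO3 fraction in F3 = 0.426.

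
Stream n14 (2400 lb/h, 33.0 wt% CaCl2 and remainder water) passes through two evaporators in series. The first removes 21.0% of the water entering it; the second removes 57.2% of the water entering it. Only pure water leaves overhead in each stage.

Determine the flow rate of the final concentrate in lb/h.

water in feed = 2400×0.670 = 1608 lb/h.
After stage 1: water left = (1−0.210)×1608 = 1270.3; stream total = 2062.3 lb/h.
After stage 2: water left = (1−0.572)×1270.3 = 543.7; final concentrate = 1335.7 lb/h.

1336 lb/h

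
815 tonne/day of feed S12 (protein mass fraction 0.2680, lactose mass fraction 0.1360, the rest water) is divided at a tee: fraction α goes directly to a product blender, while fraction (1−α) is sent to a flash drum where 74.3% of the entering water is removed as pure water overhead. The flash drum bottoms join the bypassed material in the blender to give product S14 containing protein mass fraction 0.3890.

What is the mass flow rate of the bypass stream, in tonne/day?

All 815×0.268 = 218.42 tonne/day of protein reaches S14, so S14 = 218.42/0.389 = 561.49 tonne/day and vapour = 253.51 tonne/day.
The evaporator receives (1−α)·815 of feed at 0.596 water and removes 0.743 of that water:
0.743×0.596×(1−α)×815 = 253.51
(1−α) = 253.51/360.9 = 0.7024;  α = 0.2976.
Bypass flow = 0.2976×815 = 242.52 tonne/day.

242.5 tonne/day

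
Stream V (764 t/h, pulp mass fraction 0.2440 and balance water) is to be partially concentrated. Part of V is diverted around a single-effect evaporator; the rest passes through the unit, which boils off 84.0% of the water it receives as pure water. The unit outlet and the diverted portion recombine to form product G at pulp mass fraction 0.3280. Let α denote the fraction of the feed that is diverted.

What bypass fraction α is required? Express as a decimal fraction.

All 764×0.244 = 186.42 t/h of pulp reaches G, so G = 186.42/0.328 = 568.34 t/h and vapour = 195.66 t/h.
The evaporator receives (1−α)·764 of feed at 0.756 water and removes 0.840 of that water:
0.840×0.756×(1−α)×764 = 195.66
(1−α) = 195.66/485.17 = 0.4033;  α = 0.5967.

0.597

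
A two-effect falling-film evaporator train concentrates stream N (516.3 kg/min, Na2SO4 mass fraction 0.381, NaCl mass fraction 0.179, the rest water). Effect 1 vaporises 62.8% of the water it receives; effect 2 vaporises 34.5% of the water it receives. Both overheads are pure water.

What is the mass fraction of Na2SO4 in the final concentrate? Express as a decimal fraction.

water in feed = 516.3×0.440 = 227.17 kg/min.
After stage 1: water left = (1−0.628)×227.17 = 84.508; stream total = 373.64 kg/min.
After stage 2: water left = (1−0.345)×84.508 = 55.353; final concentrate = 344.48 kg/min.
Na2SO4 fraction = 196.71/344.48 = 0.571.

0.571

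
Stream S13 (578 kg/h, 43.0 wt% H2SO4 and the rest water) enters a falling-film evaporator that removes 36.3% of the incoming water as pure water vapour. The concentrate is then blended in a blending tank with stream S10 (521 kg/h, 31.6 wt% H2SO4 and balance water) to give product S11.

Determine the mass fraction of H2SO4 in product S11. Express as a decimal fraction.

Vapour removed = 0.363×0.570×578 = 119.59 kg/h; concentrate = 458.41 kg/h.
H2SO4 reaching the mixer = 248.54 (from concentrate) + 521×0.316 = 413.18 kg/h.
Product flow = 458.41 + 521 = 979.41 kg/h; H2SO4 fraction = 0.4219.

0.4219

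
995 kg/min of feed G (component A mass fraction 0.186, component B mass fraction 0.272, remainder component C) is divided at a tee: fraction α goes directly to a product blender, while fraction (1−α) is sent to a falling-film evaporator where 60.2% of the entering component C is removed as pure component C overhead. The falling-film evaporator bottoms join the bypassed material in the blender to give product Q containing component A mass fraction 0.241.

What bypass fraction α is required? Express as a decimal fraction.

0.301

All 995×0.186 = 185.07 kg/min of component A reaches Q, so Q = 185.07/0.241 = 767.93 kg/min and vapour = 227.07 kg/min.
The evaporator receives (1−α)·995 of feed at 0.542 component C and removes 0.602 of that component C:
0.602×0.542×(1−α)×995 = 227.07
(1−α) = 227.07/324.65 = 0.6994;  α = 0.3006.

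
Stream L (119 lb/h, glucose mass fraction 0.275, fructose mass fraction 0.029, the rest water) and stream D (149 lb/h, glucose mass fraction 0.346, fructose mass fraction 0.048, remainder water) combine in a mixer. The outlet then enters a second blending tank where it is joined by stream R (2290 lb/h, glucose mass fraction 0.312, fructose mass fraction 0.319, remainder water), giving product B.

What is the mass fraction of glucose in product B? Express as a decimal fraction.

0.312

Overall, product flow = 2558 lb/h.
glucose in = 119×0.275 + 149×0.346 + 2290×0.312 = 798.76 lb/h.
glucose fraction in B = 0.312.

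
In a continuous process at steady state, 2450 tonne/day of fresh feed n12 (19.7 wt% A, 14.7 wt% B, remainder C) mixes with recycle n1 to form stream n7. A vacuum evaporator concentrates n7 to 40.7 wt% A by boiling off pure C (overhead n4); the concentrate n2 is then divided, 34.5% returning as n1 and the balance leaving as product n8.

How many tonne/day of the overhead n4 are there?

Overall A balance (none leaves overhead): A in fresh feed = A in product, i.e. 2450×0.197 = (1−0.345)·n2·0.407.
n2 = 482.65/(0.407×0.655) = 1810.5 tonne/day.
Recycle n1 = 0.345×1810.5 = 624.62 tonne/day.
Combined feed n7 = 2450 + 624.62 = 3074.6 tonne/day.
Overhead n4 = n7 − n2 = 3074.6 − 1810.5 = 1264.1 tonne/day.

1264 tonne/day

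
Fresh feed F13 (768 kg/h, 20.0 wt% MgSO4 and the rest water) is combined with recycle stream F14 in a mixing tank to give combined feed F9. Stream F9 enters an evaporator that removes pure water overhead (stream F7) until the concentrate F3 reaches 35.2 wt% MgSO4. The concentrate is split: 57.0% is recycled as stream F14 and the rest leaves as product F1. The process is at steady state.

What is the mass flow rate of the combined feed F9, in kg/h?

1346 kg/h

Overall MgSO4 balance (none leaves overhead): MgSO4 in fresh feed = MgSO4 in product, i.e. 768×0.200 = (1−0.570)·F3·0.352.
F3 = 153.6/(0.352×0.430) = 1014.8 kg/h.
Recycle F14 = 0.570×1014.8 = 578.44 kg/h.
Combined feed F9 = 768 + 578.44 = 1346.4 kg/h.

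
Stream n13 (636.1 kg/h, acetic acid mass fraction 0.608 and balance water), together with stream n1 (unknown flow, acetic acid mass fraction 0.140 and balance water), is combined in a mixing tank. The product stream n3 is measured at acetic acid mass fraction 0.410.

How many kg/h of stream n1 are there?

Let n1 be the unknown flow. Total out = 636.1 + n1.
acetic acid balance: 386.75 + 0.140·n1 = 0.410·(636.1 + n1)
(0.140 − 0.410)·n1 = 0.410×636.1 − 386.75 = -125.95
n1 = -125.95 / -0.270 = 466.47 kg/h

466.5 kg/h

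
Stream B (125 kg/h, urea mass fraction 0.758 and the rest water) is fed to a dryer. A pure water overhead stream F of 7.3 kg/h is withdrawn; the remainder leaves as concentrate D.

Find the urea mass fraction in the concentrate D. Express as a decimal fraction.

urea is not removed: 125×0.758 = 94.75 kg/h of urea enters D.
Concentrate = 125 − 7.3 = 117.7 kg/h.
Mass fraction = 94.75/117.7 = 0.805.

0.805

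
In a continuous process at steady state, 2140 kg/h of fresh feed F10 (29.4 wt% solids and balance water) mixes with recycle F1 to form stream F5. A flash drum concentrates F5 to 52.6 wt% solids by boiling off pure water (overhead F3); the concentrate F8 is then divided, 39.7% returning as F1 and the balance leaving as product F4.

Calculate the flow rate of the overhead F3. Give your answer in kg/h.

943.9 kg/h

Overall solids balance (none leaves overhead): solids in fresh feed = solids in product, i.e. 2140×0.294 = (1−0.397)·F8·0.526.
F8 = 629.16/(0.526×0.603) = 1983.6 kg/h.
Recycle F1 = 0.397×1983.6 = 787.5 kg/h.
Combined feed F5 = 2140 + 787.5 = 2927.5 kg/h.
Overhead F3 = F5 − F8 = 2927.5 − 1983.6 = 943.88 kg/h.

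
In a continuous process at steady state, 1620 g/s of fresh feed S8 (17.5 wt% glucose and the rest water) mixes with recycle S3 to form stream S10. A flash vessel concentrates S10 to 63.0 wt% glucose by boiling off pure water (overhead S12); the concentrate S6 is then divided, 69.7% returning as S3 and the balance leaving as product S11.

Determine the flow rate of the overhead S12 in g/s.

Overall glucose balance (none leaves overhead): glucose in fresh feed = glucose in product, i.e. 1620×0.175 = (1−0.697)·S6·0.630.
S6 = 283.5/(0.630×0.303) = 1485.1 g/s.
Recycle S3 = 0.697×1485.1 = 1035.1 g/s.
Combined feed S10 = 1620 + 1035.1 = 2655.1 g/s.
Overhead S12 = S10 − S6 = 2655.1 − 1485.1 = 1170 g/s.

1170 g/s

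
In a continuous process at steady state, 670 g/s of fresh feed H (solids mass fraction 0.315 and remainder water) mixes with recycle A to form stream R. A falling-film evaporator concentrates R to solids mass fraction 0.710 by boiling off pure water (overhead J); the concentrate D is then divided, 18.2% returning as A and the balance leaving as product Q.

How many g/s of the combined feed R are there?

Overall solids balance (none leaves overhead): solids in fresh feed = solids in product, i.e. 670×0.315 = (1−0.182)·D·0.710.
D = 211.05/(0.710×0.818) = 363.39 g/s.
Recycle A = 0.182×363.39 = 66.137 g/s.
Combined feed R = 670 + 66.137 = 736.14 g/s.

736.1 g/s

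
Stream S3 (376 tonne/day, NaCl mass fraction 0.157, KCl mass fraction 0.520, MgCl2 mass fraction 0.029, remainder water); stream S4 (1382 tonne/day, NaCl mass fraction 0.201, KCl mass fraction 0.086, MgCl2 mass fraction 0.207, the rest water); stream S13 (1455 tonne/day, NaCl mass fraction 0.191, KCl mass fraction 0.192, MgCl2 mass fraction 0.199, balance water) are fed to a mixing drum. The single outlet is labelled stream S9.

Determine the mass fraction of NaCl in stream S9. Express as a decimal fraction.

0.191

Total flow out = 376 + 1382 + 1455 = 3213 tonne/day.
NaCl in = 376×0.157 + 1382×0.201 + 1455×0.191 = 614.72 tonne/day.
NaCl mass fraction in S9 = 614.72/3213 = 0.191.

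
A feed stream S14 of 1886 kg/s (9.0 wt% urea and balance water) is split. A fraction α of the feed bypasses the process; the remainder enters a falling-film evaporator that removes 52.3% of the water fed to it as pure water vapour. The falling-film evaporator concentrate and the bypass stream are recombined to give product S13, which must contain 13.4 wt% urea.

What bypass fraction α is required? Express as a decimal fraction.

All 1886×0.090 = 169.74 kg/s of urea reaches S13, so S13 = 169.74/0.134 = 1266.7 kg/s and vapour = 619.28 kg/s.
The evaporator receives (1−α)·1886 of feed at 0.910 water and removes 0.523 of that water:
0.523×0.910×(1−α)×1886 = 619.28
(1−α) = 619.28/897.6 = 0.6899;  α = 0.3101.

0.310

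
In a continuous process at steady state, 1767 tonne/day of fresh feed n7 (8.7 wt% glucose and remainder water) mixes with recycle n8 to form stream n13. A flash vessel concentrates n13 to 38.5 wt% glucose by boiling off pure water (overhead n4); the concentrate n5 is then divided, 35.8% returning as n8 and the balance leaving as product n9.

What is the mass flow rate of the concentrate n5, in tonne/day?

622 tonne/day

Overall glucose balance (none leaves overhead): glucose in fresh feed = glucose in product, i.e. 1767×0.087 = (1−0.358)·n5·0.385.
n5 = 153.73/(0.385×0.642) = 621.96 tonne/day.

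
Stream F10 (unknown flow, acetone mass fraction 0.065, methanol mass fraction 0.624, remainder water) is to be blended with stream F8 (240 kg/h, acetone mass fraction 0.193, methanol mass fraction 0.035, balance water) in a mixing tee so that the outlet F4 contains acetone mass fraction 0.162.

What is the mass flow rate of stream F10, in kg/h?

76.7 kg/h

Let F10 be the unknown flow. Total out = 240 + F10.
acetone balance: 46.32 + 0.065·F10 = 0.162·(240 + F10)
(0.065 − 0.162)·F10 = 0.162×240 − 46.32 = -7.44
F10 = -7.44 / -0.097 = 76.701 kg/h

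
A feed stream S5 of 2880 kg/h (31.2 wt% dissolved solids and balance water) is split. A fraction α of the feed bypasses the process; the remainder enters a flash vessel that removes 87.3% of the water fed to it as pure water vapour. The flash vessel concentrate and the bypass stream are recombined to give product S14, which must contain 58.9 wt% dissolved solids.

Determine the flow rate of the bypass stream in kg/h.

625 kg/h

All 2880×0.312 = 898.56 kg/h of dissolved solids reaches S14, so S14 = 898.56/0.589 = 1525.6 kg/h and vapour = 1354.4 kg/h.
The evaporator receives (1−α)·2880 of feed at 0.688 water and removes 0.873 of that water:
0.873×0.688×(1−α)×2880 = 1354.4
(1−α) = 1354.4/1729.8 = 0.7830;  α = 0.2170.
Bypass flow = 0.2170×2880 = 624.96 kg/h.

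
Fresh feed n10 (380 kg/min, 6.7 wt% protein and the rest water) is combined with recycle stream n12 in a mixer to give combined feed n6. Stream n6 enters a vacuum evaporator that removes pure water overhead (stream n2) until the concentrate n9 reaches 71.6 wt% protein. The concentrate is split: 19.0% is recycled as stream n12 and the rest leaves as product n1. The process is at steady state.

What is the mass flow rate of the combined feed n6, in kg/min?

388.3 kg/min

Overall protein balance (none leaves overhead): protein in fresh feed = protein in product, i.e. 380×0.067 = (1−0.190)·n9·0.716.
n9 = 25.46/(0.716×0.810) = 43.9 kg/min.
Recycle n12 = 0.190×43.9 = 8.3409 kg/min.
Combined feed n6 = 380 + 8.3409 = 388.34 kg/min.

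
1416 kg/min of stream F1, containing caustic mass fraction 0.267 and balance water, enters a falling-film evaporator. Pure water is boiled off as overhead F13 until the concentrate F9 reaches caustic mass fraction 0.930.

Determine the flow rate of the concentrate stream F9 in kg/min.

caustic is conserved: 1416×0.267 = 378.07 kg/min all reports to the concentrate.
Concentrate = 378.07/(target fraction) = 406.53 kg/min.

406.5 kg/min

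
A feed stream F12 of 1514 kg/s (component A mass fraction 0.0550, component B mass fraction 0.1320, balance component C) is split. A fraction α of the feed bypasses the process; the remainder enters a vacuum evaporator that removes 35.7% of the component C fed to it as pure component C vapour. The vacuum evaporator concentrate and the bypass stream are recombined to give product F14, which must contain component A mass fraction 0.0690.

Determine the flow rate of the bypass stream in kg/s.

All 1514×0.055 = 83.27 kg/s of component A reaches F14, so F14 = 83.27/0.069 = 1206.8 kg/s and vapour = 307.19 kg/s.
The evaporator receives (1−α)·1514 of feed at 0.813 component C and removes 0.357 of that component C:
0.357×0.813×(1−α)×1514 = 307.19
(1−α) = 307.19/439.42 = 0.6991;  α = 0.3009.
Bypass flow = 0.3009×1514 = 455.61 kg/s.

455.6 kg/s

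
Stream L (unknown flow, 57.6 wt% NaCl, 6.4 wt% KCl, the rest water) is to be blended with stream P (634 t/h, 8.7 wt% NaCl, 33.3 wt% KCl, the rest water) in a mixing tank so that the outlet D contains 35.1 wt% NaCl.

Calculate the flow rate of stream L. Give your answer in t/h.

743.9 t/h

Let L be the unknown flow. Total out = 634 + L.
NaCl balance: 55.158 + 0.576·L = 0.351·(634 + L)
(0.576 − 0.351)·L = 0.351×634 − 55.158 = 167.38
L = 167.38 / 0.225 = 743.89 t/h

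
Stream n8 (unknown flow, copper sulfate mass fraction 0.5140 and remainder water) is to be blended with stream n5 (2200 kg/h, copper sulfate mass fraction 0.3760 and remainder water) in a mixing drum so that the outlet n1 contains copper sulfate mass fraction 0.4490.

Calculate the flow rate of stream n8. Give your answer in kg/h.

Let n8 be the unknown flow. Total out = 2200 + n8.
copper sulfate balance: 827.2 + 0.514·n8 = 0.449·(2200 + n8)
(0.514 − 0.449)·n8 = 0.449×2200 − 827.2 = 160.6
n8 = 160.6 / 0.065 = 2470.8 kg/h

2471 kg/h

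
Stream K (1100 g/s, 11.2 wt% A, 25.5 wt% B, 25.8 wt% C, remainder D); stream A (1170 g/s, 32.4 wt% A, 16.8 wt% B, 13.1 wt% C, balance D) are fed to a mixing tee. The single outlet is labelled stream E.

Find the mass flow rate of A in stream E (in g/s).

502.3 g/s

A out = A in = 1100×0.112 + 1170×0.324 = 502.28 g/s.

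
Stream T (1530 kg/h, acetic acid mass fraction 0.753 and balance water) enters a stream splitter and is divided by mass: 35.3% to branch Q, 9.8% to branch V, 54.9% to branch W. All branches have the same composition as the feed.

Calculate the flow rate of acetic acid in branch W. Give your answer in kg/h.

Branch W total = 0.549×1530 = 839.97 kg/h.
acetic acid in W = 0.753×839.97 = 632.5 kg/h.

632.5 kg/h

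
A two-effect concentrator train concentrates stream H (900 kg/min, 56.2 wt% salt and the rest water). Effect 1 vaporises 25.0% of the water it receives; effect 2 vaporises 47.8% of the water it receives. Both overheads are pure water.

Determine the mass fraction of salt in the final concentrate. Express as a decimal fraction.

water in feed = 900×0.438 = 394.2 kg/min.
After stage 1: water left = (1−0.250)×394.2 = 295.65; stream total = 801.45 kg/min.
After stage 2: water left = (1−0.478)×295.65 = 154.33; final concentrate = 660.13 kg/min.
salt fraction = 505.8/660.13 = 0.766.

0.766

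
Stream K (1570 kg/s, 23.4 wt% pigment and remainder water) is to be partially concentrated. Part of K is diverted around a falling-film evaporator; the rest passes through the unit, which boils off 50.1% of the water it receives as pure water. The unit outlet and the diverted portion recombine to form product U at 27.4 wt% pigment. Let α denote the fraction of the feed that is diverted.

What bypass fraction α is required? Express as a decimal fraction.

0.620

All 1570×0.234 = 367.38 kg/s of pigment reaches U, so U = 367.38/0.274 = 1340.8 kg/s and vapour = 229.2 kg/s.
The evaporator receives (1−α)·1570 of feed at 0.766 water and removes 0.501 of that water:
0.501×0.766×(1−α)×1570 = 229.2
(1−α) = 229.2/602.51 = 0.3804;  α = 0.6196.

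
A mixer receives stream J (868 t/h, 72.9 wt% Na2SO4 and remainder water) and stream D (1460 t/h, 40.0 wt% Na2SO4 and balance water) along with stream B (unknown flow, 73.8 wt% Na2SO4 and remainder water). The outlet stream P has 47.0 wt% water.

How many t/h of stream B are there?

Let B be the unknown flow. Total out = 2328 + B.
water balance: 1111.2 + 0.262·B = 0.470·(2328 + B)
(0.262 − 0.470)·B = 0.470×2328 − 1111.2 = -17.068
B = -17.068 / -0.208 = 82.058 t/h

82.06 t/h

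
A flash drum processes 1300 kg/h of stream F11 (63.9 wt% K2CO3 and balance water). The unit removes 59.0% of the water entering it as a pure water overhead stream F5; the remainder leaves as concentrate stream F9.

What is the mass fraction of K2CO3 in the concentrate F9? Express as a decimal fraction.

K2CO3 is not removed: 1300×0.639 = 830.7 kg/h of K2CO3 enters F9.
water entering = 1300×0.361 = 469.3 kg/h; overhead removed = 0.590×469.3 = 276.89 kg/h.
Concentrate = 1300 − 276.89 = 1023.1 kg/h.
Mass fraction = 830.7/1023.1 = 0.812.

0.812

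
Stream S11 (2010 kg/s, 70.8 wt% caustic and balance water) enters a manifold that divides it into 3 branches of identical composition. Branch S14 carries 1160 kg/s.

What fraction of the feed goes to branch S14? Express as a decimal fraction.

Fraction to S14 = 1160/2010 = 0.5771.

0.577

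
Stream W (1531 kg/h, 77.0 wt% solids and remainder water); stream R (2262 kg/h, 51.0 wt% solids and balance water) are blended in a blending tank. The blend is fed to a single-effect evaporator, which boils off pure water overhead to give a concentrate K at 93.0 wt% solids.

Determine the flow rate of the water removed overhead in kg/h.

solids entering = 1531×0.770 + 2262×0.510 = 2332.5 kg/h.
All solids reports to K, so K = 2332.5/0.930 = 2508.1 kg/h.
Total feed = 3793 kg/h; overhead = 3793 − 2508.1 = 1284.9 kg/h.

1285 kg/h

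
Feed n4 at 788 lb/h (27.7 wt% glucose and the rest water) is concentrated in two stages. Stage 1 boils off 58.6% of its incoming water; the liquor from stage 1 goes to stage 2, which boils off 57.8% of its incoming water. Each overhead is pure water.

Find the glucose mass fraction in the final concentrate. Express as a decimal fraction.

water in feed = 788×0.723 = 569.72 lb/h.
After stage 1: water left = (1−0.586)×569.72 = 235.87; stream total = 454.14 lb/h.
After stage 2: water left = (1−0.578)×235.87 = 99.535; final concentrate = 317.81 lb/h.
glucose fraction = 218.28/317.81 = 0.687.

0.687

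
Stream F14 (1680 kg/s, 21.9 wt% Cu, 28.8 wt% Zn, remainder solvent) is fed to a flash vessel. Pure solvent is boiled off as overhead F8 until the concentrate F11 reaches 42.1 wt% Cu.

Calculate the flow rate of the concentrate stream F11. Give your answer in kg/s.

Cu is conserved: 1680×0.219 = 367.92 kg/s all reports to the concentrate.
Concentrate = 367.92/(target fraction) = 873.92 kg/s.

873.9 kg/s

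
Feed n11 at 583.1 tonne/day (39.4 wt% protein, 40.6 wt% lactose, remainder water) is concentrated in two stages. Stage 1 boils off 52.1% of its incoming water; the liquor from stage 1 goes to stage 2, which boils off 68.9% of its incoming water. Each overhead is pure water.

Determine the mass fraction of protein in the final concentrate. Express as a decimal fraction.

water in feed = 583.1×0.200 = 116.62 tonne/day.
After stage 1: water left = (1−0.521)×116.62 = 55.861; stream total = 522.34 tonne/day.
After stage 2: water left = (1−0.689)×55.861 = 17.373; final concentrate = 483.85 tonne/day.
protein fraction = 229.74/483.85 = 0.475.

0.475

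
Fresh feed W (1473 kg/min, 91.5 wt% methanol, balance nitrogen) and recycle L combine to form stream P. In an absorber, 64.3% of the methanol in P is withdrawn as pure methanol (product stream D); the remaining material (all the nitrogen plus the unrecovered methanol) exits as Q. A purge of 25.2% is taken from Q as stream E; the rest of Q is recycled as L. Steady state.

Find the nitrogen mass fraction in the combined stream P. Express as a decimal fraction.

0.2127

nitrogen enters only via W and leaves only via the purge: 1473×0.085 = 0.252×(nitrogen in Q), and the absorber passes all nitrogen, so nitrogen in P = nitrogen in Q = 496.85 kg/min.
methanol in P: m_A = 1473×0.915 + (1−0.252)·(1−0.643)·m_A, so m_A = 1347.8/0.7330 = 1838.8 kg/min.
P = 1838.8 + 496.85 = 2335.7 kg/min.
nitrogen fraction in P = 496.85/2335.7 = 0.2127.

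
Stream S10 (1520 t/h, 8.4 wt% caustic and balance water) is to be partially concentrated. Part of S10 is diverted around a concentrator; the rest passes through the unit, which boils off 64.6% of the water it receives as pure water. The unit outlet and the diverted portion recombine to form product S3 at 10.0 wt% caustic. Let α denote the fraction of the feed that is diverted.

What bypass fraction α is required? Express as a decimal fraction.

All 1520×0.084 = 127.68 t/h of caustic reaches S3, so S3 = 127.68/0.100 = 1276.8 t/h and vapour = 243.2 t/h.
The evaporator receives (1−α)·1520 of feed at 0.916 water and removes 0.646 of that water:
0.646×0.916×(1−α)×1520 = 243.2
(1−α) = 243.2/899.44 = 0.2704;  α = 0.7296.

0.730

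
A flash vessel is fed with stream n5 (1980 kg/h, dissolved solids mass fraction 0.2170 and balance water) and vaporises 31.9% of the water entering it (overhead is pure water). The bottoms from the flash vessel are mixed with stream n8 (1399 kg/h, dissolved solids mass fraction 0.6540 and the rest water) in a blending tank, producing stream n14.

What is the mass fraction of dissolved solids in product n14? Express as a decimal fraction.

Vapour removed = 0.319×0.783×1980 = 494.56 kg/h; concentrate = 1485.4 kg/h.
dissolved solids reaching the mixer = 429.66 (from concentrate) + 1399×0.654 = 1344.6 kg/h.
Product flow = 1485.4 + 1399 = 2884.4 kg/h; dissolved solids fraction = 0.4662.

0.4662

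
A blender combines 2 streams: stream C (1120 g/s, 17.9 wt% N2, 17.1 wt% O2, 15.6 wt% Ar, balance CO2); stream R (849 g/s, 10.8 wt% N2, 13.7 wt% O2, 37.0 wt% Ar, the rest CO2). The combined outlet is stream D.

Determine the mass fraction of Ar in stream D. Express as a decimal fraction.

Total flow out = 1120 + 849 = 1969 g/s.
Ar in = 1120×0.156 + 849×0.370 = 488.85 g/s.
Ar mass fraction in D = 488.85/1969 = 0.248.

0.248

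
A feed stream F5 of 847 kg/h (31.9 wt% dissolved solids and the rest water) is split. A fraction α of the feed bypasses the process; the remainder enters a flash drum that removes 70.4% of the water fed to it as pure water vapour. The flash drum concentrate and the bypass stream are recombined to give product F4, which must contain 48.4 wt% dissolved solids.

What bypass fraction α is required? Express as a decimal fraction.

0.289

All 847×0.319 = 270.19 kg/h of dissolved solids reaches F4, so F4 = 270.19/0.484 = 558.25 kg/h and vapour = 288.75 kg/h.
The evaporator receives (1−α)·847 of feed at 0.681 water and removes 0.704 of that water:
0.704×0.681×(1−α)×847 = 288.75
(1−α) = 288.75/406.07 = 0.7111;  α = 0.2889.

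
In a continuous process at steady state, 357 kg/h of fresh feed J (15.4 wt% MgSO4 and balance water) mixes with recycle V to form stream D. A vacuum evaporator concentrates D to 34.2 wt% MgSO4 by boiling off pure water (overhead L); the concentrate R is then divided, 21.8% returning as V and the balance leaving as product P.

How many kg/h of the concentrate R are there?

Overall MgSO4 balance (none leaves overhead): MgSO4 in fresh feed = MgSO4 in product, i.e. 357×0.154 = (1−0.218)·R·0.342.
R = 54.978/(0.342×0.782) = 205.57 kg/h.

205.6 kg/h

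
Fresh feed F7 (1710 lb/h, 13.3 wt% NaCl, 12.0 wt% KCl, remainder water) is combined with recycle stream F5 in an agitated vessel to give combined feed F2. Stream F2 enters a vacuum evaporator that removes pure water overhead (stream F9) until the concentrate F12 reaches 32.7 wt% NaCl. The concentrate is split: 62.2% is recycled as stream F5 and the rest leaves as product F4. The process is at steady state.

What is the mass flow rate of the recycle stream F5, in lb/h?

1144 lb/h

Overall NaCl balance (none leaves overhead): NaCl in fresh feed = NaCl in product, i.e. 1710×0.133 = (1−0.622)·F12·0.327.
F12 = 227.43/(0.327×0.378) = 1840 lb/h.
Recycle F5 = 0.622×1840 = 1144.5 lb/h.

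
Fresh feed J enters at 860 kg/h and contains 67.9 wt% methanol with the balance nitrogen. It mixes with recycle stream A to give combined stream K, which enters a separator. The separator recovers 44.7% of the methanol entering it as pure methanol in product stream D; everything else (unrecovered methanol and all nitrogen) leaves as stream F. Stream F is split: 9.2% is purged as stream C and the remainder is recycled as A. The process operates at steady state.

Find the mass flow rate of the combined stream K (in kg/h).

4174 kg/h

nitrogen enters only via J and leaves only via the purge: 860×0.321 = 0.092×(nitrogen in F), and the separator passes all nitrogen, so nitrogen in K = nitrogen in F = 3000.7 kg/h.
methanol in K: m_A = 860×0.679 + (1−0.092)·(1−0.447)·m_A, so m_A = 583.94/0.4979 = 1172.9 kg/h.
K = 1172.9 + 3000.7 = 4173.5 kg/h.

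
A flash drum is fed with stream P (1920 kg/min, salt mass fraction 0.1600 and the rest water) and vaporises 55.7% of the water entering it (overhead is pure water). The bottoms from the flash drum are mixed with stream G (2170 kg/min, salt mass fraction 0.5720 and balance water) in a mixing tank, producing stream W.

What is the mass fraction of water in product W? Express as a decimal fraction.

0.5148

Vapour removed = 0.557×0.840×1920 = 898.33 kg/min; concentrate = 1021.7 kg/min.
water reaching the mixer = 714.47 (from concentrate) + 2170×0.428 = 1643.2 kg/min.
Product flow = 1021.7 + 2170 = 3191.7 kg/min; water fraction = 0.5148.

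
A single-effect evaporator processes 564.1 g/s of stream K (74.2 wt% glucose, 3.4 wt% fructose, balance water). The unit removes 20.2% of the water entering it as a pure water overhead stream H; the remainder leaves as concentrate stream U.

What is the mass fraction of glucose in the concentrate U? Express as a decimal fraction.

0.777

glucose is not removed: 564.1×0.742 = 418.56 g/s of glucose enters U.
water entering = 564.1×0.224 = 126.36 g/s; overhead removed = 0.202×126.36 = 25.524 g/s.
Concentrate = 564.1 − 25.524 = 538.58 g/s.
Mass fraction = 418.56/538.58 = 0.777.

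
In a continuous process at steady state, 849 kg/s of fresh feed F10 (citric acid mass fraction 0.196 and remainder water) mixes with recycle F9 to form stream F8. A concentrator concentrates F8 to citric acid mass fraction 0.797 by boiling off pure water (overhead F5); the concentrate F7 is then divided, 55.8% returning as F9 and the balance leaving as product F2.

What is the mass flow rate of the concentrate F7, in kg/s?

Overall citric acid balance (none leaves overhead): citric acid in fresh feed = citric acid in product, i.e. 849×0.196 = (1−0.558)·F7·0.797.
F7 = 166.4/(0.797×0.442) = 472.37 kg/s.

472.4 kg/s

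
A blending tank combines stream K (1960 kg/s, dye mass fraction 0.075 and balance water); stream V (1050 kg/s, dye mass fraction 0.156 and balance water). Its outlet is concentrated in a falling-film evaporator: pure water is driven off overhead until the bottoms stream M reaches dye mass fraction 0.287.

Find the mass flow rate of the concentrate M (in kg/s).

1083 kg/s

dye entering = 1960×0.075 + 1050×0.156 = 310.8 kg/s.
All dye reports to M, so M = 310.8/0.287 = 1082.9 kg/s.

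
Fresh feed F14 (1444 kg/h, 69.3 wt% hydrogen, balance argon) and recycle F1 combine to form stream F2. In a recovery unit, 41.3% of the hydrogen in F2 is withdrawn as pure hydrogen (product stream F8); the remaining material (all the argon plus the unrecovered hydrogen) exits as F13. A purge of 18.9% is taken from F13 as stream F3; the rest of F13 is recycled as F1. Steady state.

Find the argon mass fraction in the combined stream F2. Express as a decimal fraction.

0.551

argon enters only via F14 and leaves only via the purge: 1444×0.307 = 0.189×(argon in F13), and the recovery unit passes all argon, so argon in F2 = argon in F13 = 2345.5 kg/h.
hydrogen in F2: m_A = 1444×0.693 + (1−0.189)·(1−0.413)·m_A, so m_A = 1000.7/0.5239 = 1909.9 kg/h.
F2 = 1909.9 + 2345.5 = 4255.5 kg/h.
argon fraction in F2 = 2345.5/4255.5 = 0.551.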